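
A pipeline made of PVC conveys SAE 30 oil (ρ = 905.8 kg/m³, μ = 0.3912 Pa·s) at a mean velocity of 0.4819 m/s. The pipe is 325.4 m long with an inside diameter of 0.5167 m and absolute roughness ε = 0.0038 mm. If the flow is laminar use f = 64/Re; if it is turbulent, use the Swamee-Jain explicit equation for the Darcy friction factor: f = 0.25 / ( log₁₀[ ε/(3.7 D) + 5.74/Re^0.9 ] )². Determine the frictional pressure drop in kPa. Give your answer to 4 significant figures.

ΔP ≈ 7.353 kPa

Reynolds number Re = ρVD/μ = 905.8 · 0.4819 · 0.5167 / 0.391 = 576.5.
Re < 2300 → laminar flow, so f = 64/Re = 64/576.5 = 0.111 (the turbulent correlation is not needed).
Darcy-Weisbach: ΔP = f(L/D)(ρV²/2) = 0.111·(325.4/0.5167)·(905.8·0.4819²/2) = 0.111·629.8·105.2 = 7353 Pa.
ΔP = 7353 Pa = 7.353 kPa.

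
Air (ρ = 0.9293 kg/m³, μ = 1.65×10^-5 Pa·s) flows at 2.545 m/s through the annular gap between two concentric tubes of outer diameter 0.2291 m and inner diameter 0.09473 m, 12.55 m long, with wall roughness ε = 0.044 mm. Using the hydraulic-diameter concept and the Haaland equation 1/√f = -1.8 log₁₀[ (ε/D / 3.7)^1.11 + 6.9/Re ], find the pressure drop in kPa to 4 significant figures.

Hydraulic diameter D_h = 4A/P = D_o - D_i = 0.2291 - 0.09473 = 0.1344 m.
Re = ρVD_h/μ = 0.9293·2.545·0.1344/1.65e-05 = 1.926e+04.
ε/D_h = 4.4e-05/0.1344 = 0.000327; Haaland gives 1/√f = -1.8 log₁₀[3.17e-05+0.000358] = 6.136, so f = 0.02656.
ΔP = f(L/D_h)(ρV²/2) = 0.02656·12.55/0.1344·3.01 = 7.465 Pa.
ΔP = 0.007465 kPa.

ΔP ≈ 0.007465 kPa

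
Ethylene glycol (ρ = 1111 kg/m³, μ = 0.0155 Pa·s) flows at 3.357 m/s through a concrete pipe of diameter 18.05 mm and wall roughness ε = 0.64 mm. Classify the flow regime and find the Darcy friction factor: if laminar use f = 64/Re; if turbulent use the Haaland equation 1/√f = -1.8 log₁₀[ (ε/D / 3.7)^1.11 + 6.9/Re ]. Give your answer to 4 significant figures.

Re = ρVD/μ = 1111·3.357·0.01805/0.0155 = 4343.
Re > 4000 → turbulent. ε/D = 0.00064/0.01805 = 0.0355; Haaland: 1/√f = -1.8 log₁₀[0.00575 + 0.00159] = 3.842, so f = 0.06774.

f ≈ 0.06774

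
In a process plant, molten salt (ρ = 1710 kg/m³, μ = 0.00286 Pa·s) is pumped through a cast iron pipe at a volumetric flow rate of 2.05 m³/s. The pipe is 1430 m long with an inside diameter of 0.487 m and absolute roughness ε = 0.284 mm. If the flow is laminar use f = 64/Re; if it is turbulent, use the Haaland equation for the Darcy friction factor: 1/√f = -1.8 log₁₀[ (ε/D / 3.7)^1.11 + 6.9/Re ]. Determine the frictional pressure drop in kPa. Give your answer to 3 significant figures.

Cross-sectional area A = πD²/4 = π(0.487)²/4 = 0.1863 m²; mean velocity V = Q/A = 2.05/0.1863 = 11.01 m/s.
Reynolds number Re = ρVD/μ = 1710 · 11.01 · 0.487 / 0.00286 = 3.205e+06.
Re > 4000 → turbulent. Relative roughness ε/D = 0.000284/0.487 = 0.000583. Haaland: 1/√f = -1.8 log₁₀[(0.000583/3.7)^1.11 + 6.9/3.205e+06] = -1.8 log₁₀[6.02e-05 + 2.15e-06] = 7.57, so f = 0.01745.
Darcy-Weisbach: ΔP = f(L/D)(ρV²/2) = 0.01745·(1430/0.487)·(1710·11.01²/2) = 0.01745·2936·1.036e+05 = 5.307e+06 Pa.
ΔP = 5.307e+06 Pa = 5310 kPa.

ΔP ≈ 5310 kPa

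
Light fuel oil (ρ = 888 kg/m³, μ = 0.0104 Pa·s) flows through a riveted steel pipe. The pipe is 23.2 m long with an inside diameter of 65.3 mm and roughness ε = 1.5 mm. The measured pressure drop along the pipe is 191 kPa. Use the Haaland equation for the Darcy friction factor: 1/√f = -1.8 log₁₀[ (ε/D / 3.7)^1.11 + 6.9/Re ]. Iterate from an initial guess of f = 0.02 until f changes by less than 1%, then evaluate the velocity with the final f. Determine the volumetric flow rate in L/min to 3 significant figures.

Q ≈ 963 L/min

Rearranging Darcy-Weisbach: V = √(2·ΔP·D/(f·L·ρ)). With ε/D = 0.0015/0.0653 = 0.023, iterate starting from f = 0.02:
  f = 0.02 → V = √(2·1.91e+05·0.0653/(0.02·23.2·888)) = 7.781 m/s; Re = ρVD/μ = 4.338e+04; f → 0.05224
  f = 0.05224 → V = 4.815 m/s; Re = 2.684e+04; f → 0.05273
Converged (Δf/f < 1%). With the final f = 0.05273: V = √(2·1.91e+05·0.0653/(0.05273·23.2·888)) = 4.792 m/s.
Q = V·A = 4.792·(π/4·0.0653²) = 0.01605 m³/s = 963 L/min.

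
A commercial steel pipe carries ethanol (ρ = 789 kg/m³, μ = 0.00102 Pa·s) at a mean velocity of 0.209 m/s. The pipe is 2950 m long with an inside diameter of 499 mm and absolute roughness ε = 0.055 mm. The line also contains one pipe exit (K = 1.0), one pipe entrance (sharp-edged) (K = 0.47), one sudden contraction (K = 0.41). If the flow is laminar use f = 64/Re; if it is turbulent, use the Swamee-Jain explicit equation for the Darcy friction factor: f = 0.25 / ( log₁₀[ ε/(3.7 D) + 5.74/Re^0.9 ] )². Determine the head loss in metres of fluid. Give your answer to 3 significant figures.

h_f ≈ 0.258 m

Reynolds number Re = ρVD/μ = 789 · 0.209 · 0.499 / 0.00102 = 8.067e+04.
Re > 4000 → turbulent. Relative roughness ε/D = 5.5e-05/0.499 = 0.00011. Swamee-Jain: f = 0.25/(log₁₀[0.00011/3.7 + 5.74/8.067e+04^0.9])² = 0.25/(log₁₀[2.98e-05 + 0.00022])² = 0.25/(-3.602)² = 0.01927.
Total minor-loss coefficient ΣK = 1·1 + 1·0.47 + 1·0.41 = 1.88.
ΔP = [f·L/D + ΣK]·(ρV²/2) = [0.01927·2950/0.499 + 1.88]·(789·0.209²/2) = [113.9 + 1.88]·17.23 = 1995 Pa.
Head loss h_f = ΔP/(ρg) = 1995/(789·9.81) = 0.258 m.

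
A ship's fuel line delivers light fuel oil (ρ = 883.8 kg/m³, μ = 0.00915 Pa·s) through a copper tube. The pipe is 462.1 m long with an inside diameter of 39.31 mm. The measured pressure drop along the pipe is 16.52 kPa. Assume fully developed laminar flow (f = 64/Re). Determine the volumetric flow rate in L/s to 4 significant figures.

For laminar flow, f = 64/Re with Re = ρVD/μ, so Darcy-Weisbach reduces to ΔP = 32μLV/D². Solving for V: V = ΔP·D²/(32μL) = 1.652e+04·(0.03931)²/(32·0.00915·462.1) = 0.1887 m/s.
Check: Re = ρVD/μ = 883.8·0.1887·0.03931/0.00915 = 716.4 < 2300, so the laminar assumption holds.
Q = V·A = 0.1887·(π/4·0.03931²) = 0.000229 m³/s = 0.2290 L/s.

Q ≈ 0.2290 L/s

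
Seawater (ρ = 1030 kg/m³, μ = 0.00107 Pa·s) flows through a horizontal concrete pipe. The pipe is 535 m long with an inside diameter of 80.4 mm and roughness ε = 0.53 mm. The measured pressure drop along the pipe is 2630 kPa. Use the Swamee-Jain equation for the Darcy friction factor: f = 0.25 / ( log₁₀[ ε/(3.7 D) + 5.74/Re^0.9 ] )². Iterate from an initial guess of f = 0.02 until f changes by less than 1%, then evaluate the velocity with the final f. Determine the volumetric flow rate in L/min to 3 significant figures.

Q ≈ 1460 L/min

Rearranging Darcy-Weisbach: V = √(2·ΔP·D/(f·L·ρ)). With ε/D = 0.00053/0.0804 = 0.00659, iterate starting from f = 0.02:
  f = 0.02 → V = √(2·2.63e+06·0.0804/(0.02·535·1030)) = 6.195 m/s; Re = ρVD/μ = 4.794e+05; f → 0.03334
  f = 0.03334 → V = 4.798 m/s; Re = 3.713e+05; f → 0.0334
Converged (Δf/f < 1%). With the final f = 0.0334: V = √(2·2.63e+06·0.0804/(0.0334·535·1030)) = 4.793 m/s.
Q = V·A = 4.793·(π/4·0.0804²) = 0.02434 m³/s = 1460 L/min.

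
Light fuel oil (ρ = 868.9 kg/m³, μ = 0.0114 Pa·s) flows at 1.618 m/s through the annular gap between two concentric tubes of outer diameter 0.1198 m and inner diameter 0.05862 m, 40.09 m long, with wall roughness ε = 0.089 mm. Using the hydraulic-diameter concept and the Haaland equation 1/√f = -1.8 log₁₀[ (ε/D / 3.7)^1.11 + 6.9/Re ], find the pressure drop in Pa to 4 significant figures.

ΔP ≈ 26140 Pa

Hydraulic diameter D_h = 4A/P = D_o - D_i = 0.1198 - 0.05862 = 0.06118 m.
Re = ρVD_h/μ = 868.9·1.618·0.06118/0.0114 = 7545.
ε/D_h = 8.9e-05/0.06118 = 0.00145; Haaland gives 1/√f = -1.8 log₁₀[0.000166+0.000915] = 5.339, so f = 0.03508.
ΔP = f(L/D_h)(ρV²/2) = 0.03508·40.09/0.06118·1137 = 2.614e+04 Pa.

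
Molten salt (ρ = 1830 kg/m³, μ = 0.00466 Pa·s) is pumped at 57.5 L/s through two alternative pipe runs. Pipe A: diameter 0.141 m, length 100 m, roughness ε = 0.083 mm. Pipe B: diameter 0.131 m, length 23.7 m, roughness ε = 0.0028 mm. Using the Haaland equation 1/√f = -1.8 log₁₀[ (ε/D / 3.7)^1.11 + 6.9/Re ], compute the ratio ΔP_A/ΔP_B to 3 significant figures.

Pipe A: V = Q/A = 0.0575/0.01561 = 3.682 m/s; Re = 2.039e+05; ε/D = 0.000589; Haaland → f = 0.01906; ΔP_A = f(L/D)(ρV²/2) = 1.677e+05 Pa.
Pipe B: V = Q/A = 0.0575/0.01348 = 4.266 m/s; Re = 2.195e+05; ε/D = 2.14e-05; Haaland → f = 0.01537; ΔP_B = f(L/D)(ρV²/2) = 4.629e+04 Pa.
ΔP_A/ΔP_B = 1.677e+05/4.629e+04 = 3.62.

ΔP_A/ΔP_B ≈ 3.62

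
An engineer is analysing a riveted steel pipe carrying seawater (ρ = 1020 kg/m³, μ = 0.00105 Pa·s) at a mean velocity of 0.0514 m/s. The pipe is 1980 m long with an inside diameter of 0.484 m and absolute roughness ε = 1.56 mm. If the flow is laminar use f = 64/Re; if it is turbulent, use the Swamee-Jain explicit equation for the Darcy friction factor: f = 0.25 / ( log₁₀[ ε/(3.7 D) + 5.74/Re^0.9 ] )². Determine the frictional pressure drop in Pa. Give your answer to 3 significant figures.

ΔP ≈ 174 Pa

Reynolds number Re = ρVD/μ = 1020 · 0.0514 · 0.484 / 0.00105 = 2.417e+04.
Re > 4000 → turbulent. Relative roughness ε/D = 0.00156/0.484 = 0.00322. Swamee-Jain: f = 0.25/(log₁₀[0.00322/3.7 + 5.74/2.417e+04^0.9])² = 0.25/(log₁₀[0.000871 + 0.000652])² = 0.25/(-2.817)² = 0.0315.
Darcy-Weisbach: ΔP = f(L/D)(ρV²/2) = 0.0315·(1980/0.484)·(1020·0.0514²/2) = 0.0315·4091·1.347 = 173.6 Pa.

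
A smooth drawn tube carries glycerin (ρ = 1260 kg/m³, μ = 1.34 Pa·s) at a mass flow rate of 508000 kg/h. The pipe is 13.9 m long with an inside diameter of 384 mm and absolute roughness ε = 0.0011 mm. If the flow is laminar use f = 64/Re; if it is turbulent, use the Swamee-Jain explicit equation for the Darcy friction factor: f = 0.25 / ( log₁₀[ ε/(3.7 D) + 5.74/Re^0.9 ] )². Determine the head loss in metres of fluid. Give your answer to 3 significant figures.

h_f ≈ 0.316 m

ṁ = 508000 kg/h = 508000/3600 = 141.1 kg/s.
A = πD²/4 = π(0.384)²/4 = 0.1158 m²; mean velocity V = ṁ/(ρA) = 141.1/(1260 · 0.1158) = 0.967 m/s.
Reynolds number Re = ρVD/μ = 1260 · 0.967 · 0.384 / 1.34 = 349.2.
Re < 2300 → laminar flow, so f = 64/Re = 64/349.2 = 0.1833 (the turbulent correlation is not needed).
Darcy-Weisbach: ΔP = f(L/D)(ρV²/2) = 0.1833·(13.9/0.384)·(1260·0.967²/2) = 0.1833·36.2·589.1 = 3909 Pa.
Head loss h_f = ΔP/(ρg) = 3909/(1260·9.81) = 0.316 m.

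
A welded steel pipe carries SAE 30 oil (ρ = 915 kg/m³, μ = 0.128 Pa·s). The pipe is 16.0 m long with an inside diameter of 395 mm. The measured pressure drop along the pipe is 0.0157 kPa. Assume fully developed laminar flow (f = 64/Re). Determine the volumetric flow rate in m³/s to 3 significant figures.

Q ≈ 0.00458 m³/s

For laminar flow, f = 64/Re with Re = ρVD/μ, so Darcy-Weisbach reduces to ΔP = 32μLV/D². Solving for V: V = ΔP·D²/(32μL) = 15.7·(0.395)²/(32·0.128·16) = 0.03738 m/s.
Check: Re = ρVD/μ = 915·0.03738·0.395/0.128 = 105.5 < 2300, so the laminar assumption holds.
Q = V·A = 0.03738·(π/4·0.395²) = 0.00458 m³/s = 0.00458 m³/s.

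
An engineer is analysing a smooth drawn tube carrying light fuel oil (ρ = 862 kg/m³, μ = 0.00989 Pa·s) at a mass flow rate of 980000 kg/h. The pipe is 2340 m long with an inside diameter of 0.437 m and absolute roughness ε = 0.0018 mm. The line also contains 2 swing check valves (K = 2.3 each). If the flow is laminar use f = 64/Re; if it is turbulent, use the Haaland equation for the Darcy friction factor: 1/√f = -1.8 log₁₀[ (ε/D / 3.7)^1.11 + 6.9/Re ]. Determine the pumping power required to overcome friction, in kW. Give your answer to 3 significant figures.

P ≈ 63.2 kW

ṁ = 980000 kg/h = 980000/3600 = 272.2 kg/s.
A = πD²/4 = π(0.437)²/4 = 0.15 m²; mean velocity V = ṁ/(ρA) = 272.2/(862 · 0.15) = 2.106 m/s.
Reynolds number Re = ρVD/μ = 862 · 2.106 · 0.437 / 0.00989 = 8.02e+04.
Re > 4000 → turbulent. Relative roughness ε/D = 1.8e-06/0.437 = 4.12e-06. Haaland: 1/√f = -1.8 log₁₀[(4.12e-06/3.7)^1.11 + 6.9/8.02e+04] = -1.8 log₁₀[2.46e-07 + 8.6e-05] = 7.315, so f = 0.01869.
Total minor-loss coefficient ΣK = 2·2.3 = 4.6.
ΔP = [f·L/D + ΣK]·(ρV²/2) = [0.01869·2340/0.437 + 4.6]·(862·2.106²/2) = [100.1 + 4.6]·1911 = 2e+05 Pa.
Q = ṁ/ρ = 272.2/862 = 0.3158 m³/s.
Pumping power P = QΔP = 0.3158·2e+05 = 63160 W = 63.2 kW.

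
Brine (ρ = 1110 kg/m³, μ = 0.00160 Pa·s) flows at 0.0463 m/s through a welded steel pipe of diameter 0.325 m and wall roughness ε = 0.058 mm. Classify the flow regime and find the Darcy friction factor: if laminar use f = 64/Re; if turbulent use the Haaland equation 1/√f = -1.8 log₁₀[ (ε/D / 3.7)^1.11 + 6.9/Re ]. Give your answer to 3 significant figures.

Re = ρVD/μ = 1110·0.0463·0.325/0.0016 = 1.044e+04.
Re > 4000 → turbulent. ε/D = 5.8e-05/0.325 = 0.000178; Haaland: 1/√f = -1.8 log₁₀[1.62e-05 + 0.000661] = 5.705, so f = 0.03073.

f ≈ 0.0307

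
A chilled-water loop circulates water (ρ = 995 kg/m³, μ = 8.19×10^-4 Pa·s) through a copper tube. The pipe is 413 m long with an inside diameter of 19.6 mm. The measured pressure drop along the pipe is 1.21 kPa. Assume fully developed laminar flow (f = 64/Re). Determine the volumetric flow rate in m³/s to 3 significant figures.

Q ≈ 1.30×10^-5 m³/s

For laminar flow, f = 64/Re with Re = ρVD/μ, so Darcy-Weisbach reduces to ΔP = 32μLV/D². Solving for V: V = ΔP·D²/(32μL) = 1210·(0.0196)²/(32·0.000819·413) = 0.04295 m/s.
Check: Re = ρVD/μ = 995·0.04295·0.0196/0.000819 = 1023 < 2300, so the laminar assumption holds.
Q = V·A = 0.04295·(π/4·0.0196²) = 1.296e-05 m³/s = 1.30×10^-5 m³/s.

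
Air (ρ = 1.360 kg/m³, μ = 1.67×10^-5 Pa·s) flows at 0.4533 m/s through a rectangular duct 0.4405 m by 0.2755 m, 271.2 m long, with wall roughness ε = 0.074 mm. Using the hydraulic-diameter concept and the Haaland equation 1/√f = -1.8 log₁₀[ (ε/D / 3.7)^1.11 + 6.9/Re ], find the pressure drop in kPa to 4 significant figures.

ΔP ≈ 0.003281 kPa

Hydraulic diameter D_h = 4A/P = 4·(0.4405·0.2755)/(2·(0.4405+0.2755)) = 0.4854/1.432 = 0.339 m.
Re = ρVD_h/μ = 1.36·0.4533·0.339/1.67e-05 = 1.251e+04.
ε/D_h = 7.4e-05/0.339 = 0.000218; Haaland gives 1/√f = -1.8 log₁₀[2.02e-05+0.000551] = 5.837, so f = 0.02935.
ΔP = f(L/D_h)(ρV²/2) = 0.02935·271.2/0.339·0.1397 = 3.281 Pa.
ΔP = 0.003281 kPa.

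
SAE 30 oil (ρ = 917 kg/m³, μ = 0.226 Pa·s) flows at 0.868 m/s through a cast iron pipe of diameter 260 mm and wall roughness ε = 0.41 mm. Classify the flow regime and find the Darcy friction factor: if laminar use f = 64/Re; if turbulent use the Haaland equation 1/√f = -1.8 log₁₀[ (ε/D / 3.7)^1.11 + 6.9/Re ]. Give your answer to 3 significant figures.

Re = ρVD/μ = 917·0.868·0.26/0.226 = 915.7.
Re < 2300 → laminar, so f = 64/Re = 0.06989 (roughness is irrelevant in laminar flow).

f ≈ 0.0699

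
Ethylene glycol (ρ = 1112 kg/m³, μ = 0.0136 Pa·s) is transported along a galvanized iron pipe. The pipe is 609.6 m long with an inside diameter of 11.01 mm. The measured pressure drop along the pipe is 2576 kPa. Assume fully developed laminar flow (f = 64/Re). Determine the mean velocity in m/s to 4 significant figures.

For laminar flow, f = 64/Re with Re = ρVD/μ, so Darcy-Weisbach reduces to ΔP = 32μLV/D². Solving for V: V = ΔP·D²/(32μL) = 2.576e+06·(0.01101)²/(32·0.0136·609.6) = 1.177 m/s.
Check: Re = ρVD/μ = 1112·1.177·0.01101/0.0136 = 1060 < 2300, so the laminar assumption holds.

V ≈ 1.177 m/s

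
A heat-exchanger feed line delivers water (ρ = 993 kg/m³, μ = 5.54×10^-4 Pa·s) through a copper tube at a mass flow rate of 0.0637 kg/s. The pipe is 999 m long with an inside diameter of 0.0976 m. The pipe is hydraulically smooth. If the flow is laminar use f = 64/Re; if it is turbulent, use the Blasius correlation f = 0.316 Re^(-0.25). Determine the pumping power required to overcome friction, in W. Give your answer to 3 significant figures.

P ≈ 0.00102 W

A = πD²/4 = π(0.0976)²/4 = 0.007482 m²; mean velocity V = ṁ/(ρA) = 0.0637/(993 · 0.007482) = 0.008574 m/s.
Reynolds number Re = ρVD/μ = 993 · 0.008574 · 0.0976 / 0.000554 = 1500.
Re < 2300 → laminar flow, so f = 64/Re = 64/1500 = 0.04267 (the turbulent correlation is not needed).
Darcy-Weisbach: ΔP = f(L/D)(ρV²/2) = 0.04267·(999/0.0976)·(993·0.008574²/2) = 0.04267·1.024e+04·0.0365 = 15.94 Pa.
Q = ṁ/ρ = 0.0637/993 = 6.415e-05 m³/s.
Pumping power P = QΔP = 6.415e-05·15.94 = 0.001023 W = 0.00102 W.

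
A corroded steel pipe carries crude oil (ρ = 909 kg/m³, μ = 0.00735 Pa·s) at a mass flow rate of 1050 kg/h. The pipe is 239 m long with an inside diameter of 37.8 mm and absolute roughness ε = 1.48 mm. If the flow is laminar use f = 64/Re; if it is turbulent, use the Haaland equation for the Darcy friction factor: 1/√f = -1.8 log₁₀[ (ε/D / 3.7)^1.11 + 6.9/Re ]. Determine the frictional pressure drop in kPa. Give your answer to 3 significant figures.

ṁ = 1050 kg/h = 1050/3600 = 0.2917 kg/s.
A = πD²/4 = π(0.0378)²/4 = 0.001122 m²; mean velocity V = ṁ/(ρA) = 0.2917/(909 · 0.001122) = 0.2859 m/s.
Reynolds number Re = ρVD/μ = 909 · 0.2859 · 0.0378 / 0.00735 = 1337.
Re < 2300 → laminar flow, so f = 64/Re = 64/1337 = 0.04788 (the turbulent correlation is not needed).
Darcy-Weisbach: ΔP = f(L/D)(ρV²/2) = 0.04788·(239/0.0378)·(909·0.2859²/2) = 0.04788·6323·37.16 = 1.125e+04 Pa.
ΔP = 1.125e+04 Pa = 11.2 kPa.

ΔP ≈ 11.2 kPa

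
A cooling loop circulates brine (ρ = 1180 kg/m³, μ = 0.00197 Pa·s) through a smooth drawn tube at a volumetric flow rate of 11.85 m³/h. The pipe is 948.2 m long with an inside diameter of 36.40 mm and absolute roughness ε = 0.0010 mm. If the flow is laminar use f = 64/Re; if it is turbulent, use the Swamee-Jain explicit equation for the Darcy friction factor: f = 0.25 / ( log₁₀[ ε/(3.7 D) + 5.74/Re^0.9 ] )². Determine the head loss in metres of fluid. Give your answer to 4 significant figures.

Q = 11.85 m³/h = 11.85/3600 = 0.003292 m³/s.
Cross-sectional area A = πD²/4 = π(0.0364)²/4 = 0.001041 m²; mean velocity V = Q/A = 0.003292/0.001041 = 3.163 m/s.
Reynolds number Re = ρVD/μ = 1180 · 3.163 · 0.0364 / 0.00197 = 6.897e+04.
Re > 4000 → turbulent. Relative roughness ε/D = 1e-06/0.0364 = 2.75e-05. Swamee-Jain: f = 0.25/(log₁₀[2.75e-05/3.7 + 5.74/6.897e+04^0.9])² = 0.25/(log₁₀[7.43e-06 + 0.000254])² = 0.25/(-3.583)² = 0.01947.
Darcy-Weisbach: ΔP = f(L/D)(ρV²/2) = 0.01947·(948.2/0.0364)·(1180·3.163²/2) = 0.01947·2.605e+04·5903 = 2.994e+06 Pa.
Head loss h_f = ΔP/(ρg) = 2.994e+06/(1180·9.81) = 258.6 m.

h_f ≈ 258.6 m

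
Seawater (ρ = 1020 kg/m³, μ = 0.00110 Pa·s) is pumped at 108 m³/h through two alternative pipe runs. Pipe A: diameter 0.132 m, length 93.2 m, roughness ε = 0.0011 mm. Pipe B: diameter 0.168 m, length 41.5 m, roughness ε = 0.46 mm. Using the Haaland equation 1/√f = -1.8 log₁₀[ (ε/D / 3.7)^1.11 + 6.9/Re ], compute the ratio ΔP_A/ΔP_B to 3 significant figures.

ΔP_A/ΔP_B ≈ 4.22

Pipe A: V = Q/A = 0.03/0.01368 = 2.192 m/s; Re = 2.683e+05; ε/D = 8.33e-06; Haaland → f = 0.01471; ΔP_A = f(L/D)(ρV²/2) = 2.545e+04 Pa.
Pipe B: V = Q/A = 0.03/0.02217 = 1.353 m/s; Re = 2.108e+05; ε/D = 0.00274; Haaland → f = 0.02616; ΔP_B = f(L/D)(ρV²/2) = 6037 Pa.
ΔP_A/ΔP_B = 2.545e+04/6037 = 4.22.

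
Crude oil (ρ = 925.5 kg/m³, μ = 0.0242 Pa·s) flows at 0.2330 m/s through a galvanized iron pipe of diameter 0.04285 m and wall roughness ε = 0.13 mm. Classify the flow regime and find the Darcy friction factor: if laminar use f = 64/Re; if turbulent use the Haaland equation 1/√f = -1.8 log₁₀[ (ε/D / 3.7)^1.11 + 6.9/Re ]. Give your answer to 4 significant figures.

f ≈ 0.1676

Re = ρVD/μ = 925.5·0.233·0.04285/0.0242 = 381.8.
Re < 2300 → laminar, so f = 64/Re = 0.1676 (roughness is irrelevant in laminar flow).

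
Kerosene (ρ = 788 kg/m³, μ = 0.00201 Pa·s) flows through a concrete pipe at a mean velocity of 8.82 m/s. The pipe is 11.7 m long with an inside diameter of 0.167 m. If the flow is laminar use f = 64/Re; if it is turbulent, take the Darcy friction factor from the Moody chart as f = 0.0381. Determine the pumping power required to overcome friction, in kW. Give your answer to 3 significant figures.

P ≈ 15.8 kW

Reynolds number Re = ρVD/μ = 788 · 8.82 · 0.167 / 0.00201 = 5.775e+05.
Re > 4000 → turbulent; use the Moody-chart value f = 0.0381.
Darcy-Weisbach: ΔP = f(L/D)(ρV²/2) = 0.0381·(11.7/0.167)·(788·8.82²/2) = 0.0381·70.06·3.065e+04 = 8.181e+04 Pa.
Q = V·A = 8.82·0.0219 = 0.1932 m³/s.
Pumping power P = QΔP = 0.1932·8.181e+04 = 15810 W = 15.8 kW.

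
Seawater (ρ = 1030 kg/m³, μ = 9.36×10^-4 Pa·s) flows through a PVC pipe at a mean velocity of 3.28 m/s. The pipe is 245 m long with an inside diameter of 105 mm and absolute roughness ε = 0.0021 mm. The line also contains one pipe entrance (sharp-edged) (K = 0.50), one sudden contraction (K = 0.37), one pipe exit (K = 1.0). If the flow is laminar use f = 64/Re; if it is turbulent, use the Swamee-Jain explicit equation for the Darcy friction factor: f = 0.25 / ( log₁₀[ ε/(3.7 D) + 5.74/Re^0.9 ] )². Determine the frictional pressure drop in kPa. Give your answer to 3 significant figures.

Reynolds number Re = ρVD/μ = 1030 · 3.28 · 0.105 / 0.000936 = 3.79e+05.
Re > 4000 → turbulent. Relative roughness ε/D = 2.1e-06/0.105 = 2e-05. Swamee-Jain: f = 0.25/(log₁₀[2e-05/3.7 + 5.74/3.79e+05^0.9])² = 0.25/(log₁₀[5.41e-06 + 5.47e-05])² = 0.25/(-4.221)² = 0.01403.
Total minor-loss coefficient ΣK = 1·0.5 + 1·0.37 + 1·1 = 1.87.
ΔP = [f·L/D + ΣK]·(ρV²/2) = [0.01403·245/0.105 + 1.87]·(1030·3.28²/2) = [32.74 + 1.87]·5541 = 1.918e+05 Pa.
ΔP = 1.918e+05 Pa = 192 kPa.

ΔP ≈ 192 kPa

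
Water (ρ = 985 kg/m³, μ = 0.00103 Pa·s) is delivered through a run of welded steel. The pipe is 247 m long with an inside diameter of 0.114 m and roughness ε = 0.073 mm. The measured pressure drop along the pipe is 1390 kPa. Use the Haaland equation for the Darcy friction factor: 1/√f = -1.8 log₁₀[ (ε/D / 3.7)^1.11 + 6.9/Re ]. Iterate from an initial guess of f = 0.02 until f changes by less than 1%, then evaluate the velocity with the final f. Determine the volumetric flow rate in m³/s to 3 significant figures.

Rearranging Darcy-Weisbach: V = √(2·ΔP·D/(f·L·ρ)). With ε/D = 7.3e-05/0.114 = 0.00064, iterate starting from f = 0.02:
  f = 0.02 → V = √(2·1.39e+06·0.114/(0.02·247·985)) = 8.07 m/s; Re = ρVD/μ = 8.798e+05; f → 0.01812
  f = 0.01812 → V = 8.479 m/s; Re = 9.244e+05; f → 0.0181
Converged (Δf/f < 1%). With the final f = 0.0181: V = √(2·1.39e+06·0.114/(0.0181·247·985)) = 8.484 m/s.
Q = V·A = 8.484·(π/4·0.114²) = 0.08659 m³/s = 0.0866 m³/s.

Q ≈ 0.0866 m³/s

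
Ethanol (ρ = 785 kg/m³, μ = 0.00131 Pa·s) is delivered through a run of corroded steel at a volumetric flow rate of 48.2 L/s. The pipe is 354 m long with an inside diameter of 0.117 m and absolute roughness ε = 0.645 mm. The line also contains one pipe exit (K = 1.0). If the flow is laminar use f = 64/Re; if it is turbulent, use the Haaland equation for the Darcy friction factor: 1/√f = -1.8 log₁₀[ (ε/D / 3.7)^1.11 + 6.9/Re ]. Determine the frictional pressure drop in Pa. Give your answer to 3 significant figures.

Q = 48.2 L/s = 48.2/1000 = 0.0482 m³/s.
Cross-sectional area A = πD²/4 = π(0.117)²/4 = 0.01075 m²; mean velocity V = Q/A = 0.0482/0.01075 = 4.483 m/s.
Reynolds number Re = ρVD/μ = 785 · 4.483 · 0.117 / 0.00131 = 3.143e+05.
Re > 4000 → turbulent. Relative roughness ε/D = 0.000645/0.117 = 0.00551. Haaland: 1/√f = -1.8 log₁₀[(0.00551/3.7)^1.11 + 6.9/3.143e+05] = -1.8 log₁₀[0.000728 + 2.2e-05] = 5.625, so f = 0.03161.
Total minor-loss coefficient ΣK = 1·1 = 1.
ΔP = [f·L/D + ΣK]·(ρV²/2) = [0.03161·354/0.117 + 1]·(785·4.483²/2) = [95.63 + 1]·7889 = 7.623e+05 Pa.

ΔP ≈ 762000 Pa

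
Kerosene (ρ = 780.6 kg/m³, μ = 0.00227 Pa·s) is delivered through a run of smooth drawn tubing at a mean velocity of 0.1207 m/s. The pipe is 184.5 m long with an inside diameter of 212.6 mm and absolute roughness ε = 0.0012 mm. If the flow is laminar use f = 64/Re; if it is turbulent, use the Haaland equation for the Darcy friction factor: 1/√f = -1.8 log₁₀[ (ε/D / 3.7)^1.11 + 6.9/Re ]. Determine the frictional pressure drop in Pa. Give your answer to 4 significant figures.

Reynolds number Re = ρVD/μ = 780.6 · 0.1207 · 0.2126 / 0.00227 = 8824.
Re > 4000 → turbulent. Relative roughness ε/D = 1.2e-06/0.2126 = 5.64e-06. Haaland: 1/√f = -1.8 log₁₀[(5.64e-06/3.7)^1.11 + 6.9/8824] = -1.8 log₁₀[3.5e-07 + 0.000782] = 5.592, so f = 0.03198.
Darcy-Weisbach: ΔP = f(L/D)(ρV²/2) = 0.03198·(184.5/0.2126)·(780.6·0.1207²/2) = 0.03198·867.8·5.686 = 157.8 Pa.

ΔP ≈ 157.8 Pa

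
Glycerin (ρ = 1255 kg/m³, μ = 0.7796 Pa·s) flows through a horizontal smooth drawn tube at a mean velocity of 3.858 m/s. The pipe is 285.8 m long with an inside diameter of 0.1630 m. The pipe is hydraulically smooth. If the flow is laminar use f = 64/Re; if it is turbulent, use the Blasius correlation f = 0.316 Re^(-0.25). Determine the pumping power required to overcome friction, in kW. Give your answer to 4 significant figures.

Reynolds number Re = ρVD/μ = 1255 · 3.858 · 0.163 / 0.78 = 1012.
Re < 2300 → laminar flow, so f = 64/Re = 64/1012 = 0.06322 (the turbulent correlation is not needed).
Darcy-Weisbach: ΔP = f(L/D)(ρV²/2) = 0.06322·(285.8/0.163)·(1255·3.858²/2) = 0.06322·1753·9340 = 1.035e+06 Pa.
Q = V·A = 3.858·0.02087 = 0.08051 m³/s.
Pumping power P = QΔP = 0.08051·1.035e+06 = 83349 W = 83.35 kW.

P ≈ 83.35 kW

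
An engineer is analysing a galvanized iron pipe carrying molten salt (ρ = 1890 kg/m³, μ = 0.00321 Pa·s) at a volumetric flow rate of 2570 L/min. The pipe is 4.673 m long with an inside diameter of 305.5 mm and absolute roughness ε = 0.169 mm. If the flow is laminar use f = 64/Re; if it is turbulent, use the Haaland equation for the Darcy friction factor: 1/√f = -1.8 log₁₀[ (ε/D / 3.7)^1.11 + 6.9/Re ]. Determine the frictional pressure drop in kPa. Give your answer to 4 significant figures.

ΔP ≈ 0.09953 kPa

Q = 2570 L/min = 2570/60000 = 0.04283 m³/s.
Cross-sectional area A = πD²/4 = π(0.3055)²/4 = 0.0733 m²; mean velocity V = Q/A = 0.04283/0.0733 = 0.5843 m/s.
Reynolds number Re = ρVD/μ = 1890 · 0.5843 · 0.3055 / 0.00321 = 1.051e+05.
Re > 4000 → turbulent. Relative roughness ε/D = 0.000169/0.3055 = 0.000553. Haaland: 1/√f = -1.8 log₁₀[(0.000553/3.7)^1.11 + 6.9/1.051e+05] = -1.8 log₁₀[5.67e-05 + 6.56e-05] = 7.042, so f = 0.02016.
Darcy-Weisbach: ΔP = f(L/D)(ρV²/2) = 0.02016·(4.673/0.3055)·(1890·0.5843²/2) = 0.02016·15.3·322.7 = 99.53 Pa.
ΔP = 99.53 Pa = 0.09953 kPa.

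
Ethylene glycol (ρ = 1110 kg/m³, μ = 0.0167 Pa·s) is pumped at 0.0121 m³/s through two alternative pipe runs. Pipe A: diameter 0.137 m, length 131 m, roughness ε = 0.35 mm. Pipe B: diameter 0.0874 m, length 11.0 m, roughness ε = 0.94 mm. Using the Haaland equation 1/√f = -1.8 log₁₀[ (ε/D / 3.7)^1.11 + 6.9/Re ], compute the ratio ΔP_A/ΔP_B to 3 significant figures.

Pipe A: V = Q/A = 0.0121/0.01474 = 0.8208 m/s; Re = 7474; ε/D = 0.00255; Haaland → f = 0.03647; ΔP_A = f(L/D)(ρV²/2) = 1.304e+04 Pa.
Pipe B: V = Q/A = 0.0121/0.005999 = 2.017 m/s; Re = 1.172e+04; ε/D = 0.0108; Haaland → f = 0.04316; ΔP_B = f(L/D)(ρV²/2) = 1.226e+04 Pa.
ΔP_A/ΔP_B = 1.304e+04/1.226e+04 = 1.06.

ΔP_A/ΔP_B ≈ 1.06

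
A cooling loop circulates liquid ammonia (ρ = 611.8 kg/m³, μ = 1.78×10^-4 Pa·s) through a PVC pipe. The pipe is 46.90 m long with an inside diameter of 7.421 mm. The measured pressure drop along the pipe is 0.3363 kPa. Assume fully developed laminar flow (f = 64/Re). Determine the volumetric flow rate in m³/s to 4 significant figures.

For laminar flow, f = 64/Re with Re = ρVD/μ, so Darcy-Weisbach reduces to ΔP = 32μLV/D². Solving for V: V = ΔP·D²/(32μL) = 336.3·(0.007421)²/(32·0.000178·46.9) = 0.06933 m/s.
Check: Re = ρVD/μ = 611.8·0.06933·0.007421/0.000178 = 1768 < 2300, so the laminar assumption holds.
Q = V·A = 0.06933·(π/4·0.007421²) = 2.999e-06 m³/s = 2.999×10^-6 m³/s.

Q ≈ 2.999×10^-6 m³/s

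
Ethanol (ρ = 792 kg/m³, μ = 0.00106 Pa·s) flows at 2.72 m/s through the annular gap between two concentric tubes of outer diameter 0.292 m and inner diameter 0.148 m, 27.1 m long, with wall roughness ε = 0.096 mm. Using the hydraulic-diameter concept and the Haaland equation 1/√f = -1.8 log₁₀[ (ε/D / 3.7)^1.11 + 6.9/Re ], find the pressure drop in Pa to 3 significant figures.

ΔP ≈ 10500 Pa

Hydraulic diameter D_h = 4A/P = D_o - D_i = 0.292 - 0.148 = 0.144 m.
Re = ρVD_h/μ = 792·2.72·0.144/0.00106 = 2.927e+05.
ε/D_h = 9.6e-05/0.144 = 0.000667; Haaland gives 1/√f = -1.8 log₁₀[6.98e-05+2.36e-05] = 7.254, so f = 0.01901.
ΔP = f(L/D_h)(ρV²/2) = 0.01901·27.1/0.144·2930 = 1.048e+04 Pa.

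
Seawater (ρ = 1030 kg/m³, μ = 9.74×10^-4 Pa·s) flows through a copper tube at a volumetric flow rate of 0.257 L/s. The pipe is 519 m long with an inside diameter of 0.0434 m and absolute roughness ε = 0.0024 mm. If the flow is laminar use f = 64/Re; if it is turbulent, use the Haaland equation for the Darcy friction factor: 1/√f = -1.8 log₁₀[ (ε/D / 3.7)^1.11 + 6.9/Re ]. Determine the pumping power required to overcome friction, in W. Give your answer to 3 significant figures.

P ≈ 1.57 W

Q = 0.257 L/s = 0.257/1000 = 0.000257 m³/s.
Cross-sectional area A = πD²/4 = π(0.0434)²/4 = 0.001479 m²; mean velocity V = Q/A = 0.000257/0.001479 = 0.1737 m/s.
Reynolds number Re = ρVD/μ = 1030 · 0.1737 · 0.0434 / 0.000974 = 7973.
Re > 4000 → turbulent. Relative roughness ε/D = 2.4e-06/0.0434 = 5.53e-05. Haaland: 1/√f = -1.8 log₁₀[(5.53e-05/3.7)^1.11 + 6.9/7973] = -1.8 log₁₀[4.4e-06 + 0.000865] = 5.509, so f = 0.03295.
Darcy-Weisbach: ΔP = f(L/D)(ρV²/2) = 0.03295·(519/0.0434)·(1030·0.1737²/2) = 0.03295·1.196e+04·15.54 = 6124 Pa.
Pumping power P = QΔP = 0.000257·6124 = 1.574 W = 1.57 W.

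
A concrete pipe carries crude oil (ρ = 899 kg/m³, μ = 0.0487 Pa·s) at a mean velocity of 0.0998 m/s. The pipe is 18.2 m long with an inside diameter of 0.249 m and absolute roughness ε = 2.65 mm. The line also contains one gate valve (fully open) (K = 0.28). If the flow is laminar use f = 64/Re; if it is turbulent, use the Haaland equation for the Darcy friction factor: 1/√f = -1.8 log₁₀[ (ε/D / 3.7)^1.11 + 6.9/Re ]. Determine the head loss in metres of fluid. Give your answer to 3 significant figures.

Reynolds number Re = ρVD/μ = 899 · 0.0998 · 0.249 / 0.0487 = 458.7.
Re < 2300 → laminar flow, so f = 64/Re = 64/458.7 = 0.1395 (the turbulent correlation is not needed).
Total minor-loss coefficient ΣK = 1·0.28 = 0.28.
ΔP = [f·L/D + ΣK]·(ρV²/2) = [0.1395·18.2/0.249 + 0.28]·(899·0.0998²/2) = [10.2 + 0.28]·4.477 = 46.91 Pa.
Head loss h_f = ΔP/(ρg) = 46.91/(899·9.81) = 0.00532 m.

h_f ≈ 0.00532 m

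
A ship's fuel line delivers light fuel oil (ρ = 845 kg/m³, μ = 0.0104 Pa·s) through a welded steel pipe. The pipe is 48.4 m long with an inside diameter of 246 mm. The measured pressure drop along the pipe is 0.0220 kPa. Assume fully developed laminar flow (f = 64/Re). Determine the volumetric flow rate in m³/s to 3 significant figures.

Q ≈ 0.00393 m³/s

For laminar flow, f = 64/Re with Re = ρVD/μ, so Darcy-Weisbach reduces to ΔP = 32μLV/D². Solving for V: V = ΔP·D²/(32μL) = 22·(0.246)²/(32·0.0104·48.4) = 0.08265 m/s.
Check: Re = ρVD/μ = 845·0.08265·0.246/0.0104 = 1652 < 2300, so the laminar assumption holds.
Q = V·A = 0.08265·(π/4·0.246²) = 0.003928 m³/s = 0.00393 m³/s.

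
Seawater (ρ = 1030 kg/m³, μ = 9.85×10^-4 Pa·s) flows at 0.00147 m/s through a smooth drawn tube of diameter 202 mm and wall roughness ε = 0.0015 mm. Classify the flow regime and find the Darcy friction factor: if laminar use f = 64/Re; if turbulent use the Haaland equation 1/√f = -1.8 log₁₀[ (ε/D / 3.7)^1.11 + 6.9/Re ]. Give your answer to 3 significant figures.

Re = ρVD/μ = 1030·0.00147·0.202/0.000985 = 310.5.
Re < 2300 → laminar, so f = 64/Re = 0.2061 (roughness is irrelevant in laminar flow).

f ≈ 0.206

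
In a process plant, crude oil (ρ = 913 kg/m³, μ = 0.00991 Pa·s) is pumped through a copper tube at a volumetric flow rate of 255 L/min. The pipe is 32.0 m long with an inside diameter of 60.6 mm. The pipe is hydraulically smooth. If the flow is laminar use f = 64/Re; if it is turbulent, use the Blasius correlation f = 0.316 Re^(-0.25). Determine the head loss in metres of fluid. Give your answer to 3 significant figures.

h_f ≈ 1.94 m

Q = 255 L/min = 255/60000 = 0.00425 m³/s.
Cross-sectional area A = πD²/4 = π(0.0606)²/4 = 0.002884 m²; mean velocity V = Q/A = 0.00425/0.002884 = 1.474 m/s.
Reynolds number Re = ρVD/μ = 913 · 1.474 · 0.0606 / 0.00991 = 8227.
Re > 4000 → turbulent. Smooth-pipe (Blasius): f = 0.316 Re^(-0.25) = 0.316/(8227)^0.25 = 0.03318.
Darcy-Weisbach: ΔP = f(L/D)(ρV²/2) = 0.03318·(32/0.0606)·(913·1.474²/2) = 0.03318·528.1·991.2 = 1.737e+04 Pa.
Head loss h_f = ΔP/(ρg) = 1.737e+04/(913·9.81) = 1.94 m.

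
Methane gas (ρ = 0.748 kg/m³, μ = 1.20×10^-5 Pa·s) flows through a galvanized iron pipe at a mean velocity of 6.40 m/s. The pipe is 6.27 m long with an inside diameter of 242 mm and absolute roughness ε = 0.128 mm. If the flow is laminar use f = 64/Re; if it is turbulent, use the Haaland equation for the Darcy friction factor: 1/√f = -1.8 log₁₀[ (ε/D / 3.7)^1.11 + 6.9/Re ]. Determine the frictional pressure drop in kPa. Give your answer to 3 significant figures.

ΔP ≈ 0.00805 kPa

Reynolds number Re = ρVD/μ = 0.748 · 6.4 · 0.242 / 1.2e-05 = 9.654e+04.
Re > 4000 → turbulent. Relative roughness ε/D = 0.000128/0.242 = 0.000529. Haaland: 1/√f = -1.8 log₁₀[(0.000529/3.7)^1.11 + 6.9/9.654e+04] = -1.8 log₁₀[5.4e-05 + 7.15e-05] = 7.023, so f = 0.02028.
Darcy-Weisbach: ΔP = f(L/D)(ρV²/2) = 0.02028·(6.27/0.242)·(0.748·6.4²/2) = 0.02028·25.91·15.32 = 8.048 Pa.
ΔP = 8.048 Pa = 0.00805 kPa.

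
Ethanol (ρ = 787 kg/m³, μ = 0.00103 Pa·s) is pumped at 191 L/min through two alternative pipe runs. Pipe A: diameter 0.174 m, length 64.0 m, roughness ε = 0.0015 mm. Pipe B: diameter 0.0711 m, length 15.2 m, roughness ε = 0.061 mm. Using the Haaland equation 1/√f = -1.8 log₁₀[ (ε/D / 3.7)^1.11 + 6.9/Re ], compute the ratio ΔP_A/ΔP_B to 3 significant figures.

ΔP_A/ΔP_B ≈ 0.0535

Pipe A: V = Q/A = 0.003183/0.02378 = 0.1339 m/s; Re = 1.78e+04; ε/D = 8.62e-06; Haaland → f = 0.02653; ΔP_A = f(L/D)(ρV²/2) = 68.81 Pa.
Pipe B: V = Q/A = 0.003183/0.00397 = 0.8018 m/s; Re = 4.356e+04; ε/D = 0.000858; Haaland → f = 0.02381; ΔP_B = f(L/D)(ρV²/2) = 1287 Pa.
ΔP_A/ΔP_B = 68.81/1287 = 0.0535.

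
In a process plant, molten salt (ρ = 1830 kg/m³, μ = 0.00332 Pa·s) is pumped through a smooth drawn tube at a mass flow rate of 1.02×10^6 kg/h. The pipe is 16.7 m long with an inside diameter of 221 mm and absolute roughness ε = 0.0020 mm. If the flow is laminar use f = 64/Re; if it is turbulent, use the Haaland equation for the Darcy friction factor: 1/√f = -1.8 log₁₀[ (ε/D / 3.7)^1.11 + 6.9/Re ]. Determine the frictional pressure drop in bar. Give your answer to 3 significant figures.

ṁ = 1.02×10^6 kg/h = 1.02×10^6/3600 = 283.3 kg/s.
A = πD²/4 = π(0.221)²/4 = 0.03836 m²; mean velocity V = ṁ/(ρA) = 283.3/(1830 · 0.03836) = 4.036 m/s.
Reynolds number Re = ρVD/μ = 1830 · 4.036 · 0.221 / 0.00332 = 4.917e+05.
Re > 4000 → turbulent. Relative roughness ε/D = 2e-06/0.221 = 9.05e-06. Haaland: 1/√f = -1.8 log₁₀[(9.05e-06/3.7)^1.11 + 6.9/4.917e+05] = -1.8 log₁₀[5.9e-07 + 1.4e-05] = 8.703, so f = 0.0132.
Darcy-Weisbach: ΔP = f(L/D)(ρV²/2) = 0.0132·(16.7/0.221)·(1830·4.036²/2) = 0.0132·75.57·1.491e+04 = 1.487e+04 Pa.
ΔP = 1.487e+04 Pa = 0.149 bar.

ΔP ≈ 0.149 bar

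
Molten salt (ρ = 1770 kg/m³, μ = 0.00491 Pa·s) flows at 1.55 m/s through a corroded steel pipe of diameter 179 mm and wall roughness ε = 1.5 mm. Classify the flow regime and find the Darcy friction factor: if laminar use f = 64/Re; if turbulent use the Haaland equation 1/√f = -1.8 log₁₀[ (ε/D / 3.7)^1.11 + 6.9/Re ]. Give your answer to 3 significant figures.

Re = ρVD/μ = 1770·1.55·0.179/0.00491 = 1e+05.
Re > 4000 → turbulent. ε/D = 0.0015/0.179 = 0.00838; Haaland: 1/√f = -1.8 log₁₀[0.00116 + 6.9e-05] = 5.239, so f = 0.03643.

f ≈ 0.0364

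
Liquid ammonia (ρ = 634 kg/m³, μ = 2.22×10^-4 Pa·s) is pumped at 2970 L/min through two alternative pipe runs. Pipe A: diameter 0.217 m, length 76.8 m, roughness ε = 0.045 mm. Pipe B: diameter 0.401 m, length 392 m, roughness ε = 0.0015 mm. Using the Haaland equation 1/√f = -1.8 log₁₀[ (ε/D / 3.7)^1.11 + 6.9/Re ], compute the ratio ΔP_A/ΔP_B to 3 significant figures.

ΔP_A/ΔP_B ≈ 4.69

Pipe A: V = Q/A = 0.0495/0.03698 = 1.338 m/s; Re = 8.295e+05; ε/D = 0.000207; Haaland → f = 0.01483; ΔP_A = f(L/D)(ρV²/2) = 2980 Pa.
Pipe B: V = Q/A = 0.0495/0.1263 = 0.3919 m/s; Re = 4.489e+05; ε/D = 3.74e-06; Haaland → f = 0.01336; ΔP_B = f(L/D)(ρV²/2) = 635.8 Pa.
ΔP_A/ΔP_B = 2980/635.8 = 4.69.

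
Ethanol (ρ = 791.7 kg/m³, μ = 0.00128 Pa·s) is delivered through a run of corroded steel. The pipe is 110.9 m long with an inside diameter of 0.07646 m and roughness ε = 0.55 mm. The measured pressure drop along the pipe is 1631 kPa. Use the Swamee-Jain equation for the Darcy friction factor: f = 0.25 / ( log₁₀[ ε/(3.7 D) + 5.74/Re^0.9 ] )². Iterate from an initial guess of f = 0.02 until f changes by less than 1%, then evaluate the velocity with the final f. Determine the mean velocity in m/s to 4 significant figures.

V ≈ 9.103 m/s

Rearranging Darcy-Weisbach: V = √(2·ΔP·D/(f·L·ρ)). With ε/D = 0.00055/0.07646 = 0.00719, iterate starting from f = 0.02:
  f = 0.02 → V = √(2·1.631e+06·0.07646/(0.02·110.9·791.7)) = 11.92 m/s; Re = ρVD/μ = 5.636e+05; f → 0.03422
  f = 0.03422 → V = 9.111 m/s; Re = 4.309e+05; f → 0.03428
Converged (Δf/f < 1%). With the final f = 0.03428: V = √(2·1.631e+06·0.07646/(0.03428·110.9·791.7)) = 9.103 m/s.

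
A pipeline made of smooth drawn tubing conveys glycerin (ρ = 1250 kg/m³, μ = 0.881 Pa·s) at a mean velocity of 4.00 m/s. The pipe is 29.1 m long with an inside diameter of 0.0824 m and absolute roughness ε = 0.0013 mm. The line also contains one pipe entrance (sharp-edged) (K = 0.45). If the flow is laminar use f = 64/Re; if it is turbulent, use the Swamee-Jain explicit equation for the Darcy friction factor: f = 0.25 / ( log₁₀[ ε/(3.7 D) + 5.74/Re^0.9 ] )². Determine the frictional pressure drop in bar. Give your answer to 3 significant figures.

Reynolds number Re = ρVD/μ = 1250 · 4 · 0.0824 / 0.881 = 467.7.
Re < 2300 → laminar flow, so f = 64/Re = 64/467.7 = 0.1369 (the turbulent correlation is not needed).
Total minor-loss coefficient ΣK = 1·0.45 = 0.45.
ΔP = [f·L/D + ΣK]·(ρV²/2) = [0.1369·29.1/0.0824 + 0.45]·(1250·4²/2) = [48.33 + 0.45]·1e+04 = 4.878e+05 Pa.
ΔP = 4.878e+05 Pa = 4.88 bar.

ΔP ≈ 4.88 bar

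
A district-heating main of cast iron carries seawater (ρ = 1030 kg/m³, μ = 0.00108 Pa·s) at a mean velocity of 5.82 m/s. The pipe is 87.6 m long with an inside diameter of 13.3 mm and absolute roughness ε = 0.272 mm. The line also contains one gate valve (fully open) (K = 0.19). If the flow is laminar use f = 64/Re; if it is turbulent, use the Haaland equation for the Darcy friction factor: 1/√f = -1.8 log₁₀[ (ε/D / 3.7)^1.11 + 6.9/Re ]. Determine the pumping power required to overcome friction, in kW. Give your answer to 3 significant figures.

P ≈ 4.62 kW

Reynolds number Re = ρVD/μ = 1030 · 5.82 · 0.0133 / 0.00108 = 7.382e+04.
Re > 4000 → turbulent. Relative roughness ε/D = 0.000272/0.0133 = 0.0205. Haaland: 1/√f = -1.8 log₁₀[(0.0205/3.7)^1.11 + 6.9/7.382e+04] = -1.8 log₁₀[0.00312 + 9.35e-05] = 4.487, so f = 0.04966.
Total minor-loss coefficient ΣK = 1·0.19 = 0.19.
ΔP = [f·L/D + ΣK]·(ρV²/2) = [0.04966·87.6/0.0133 + 0.19]·(1030·5.82²/2) = [327.1 + 0.19]·1.744e+04 = 5.709e+06 Pa.
Q = V·A = 5.82·0.0001389 = 0.0008086 m³/s.
Pumping power P = QΔP = 0.0008086·5.709e+06 = 4616 W = 4.62 kW.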